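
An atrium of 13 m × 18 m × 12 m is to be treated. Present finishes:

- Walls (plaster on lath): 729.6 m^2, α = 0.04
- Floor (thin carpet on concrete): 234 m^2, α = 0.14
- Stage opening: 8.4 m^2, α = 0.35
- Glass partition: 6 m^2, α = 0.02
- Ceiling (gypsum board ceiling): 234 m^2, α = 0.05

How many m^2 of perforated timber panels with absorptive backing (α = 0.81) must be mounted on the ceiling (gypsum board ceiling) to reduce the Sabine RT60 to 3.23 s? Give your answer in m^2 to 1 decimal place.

83.2

Summing Sᵢαᵢ: 29.184 + 32.760 + 2.940 + 0.120 + 11.700 → A₁ = 76.704 sabins.
V = 2808 m³. Target absorption A₂ = 0.161 × 2808 / 3.23 = 139.965 sabins.
Absorption to add: 139.965 − 76.704 = 63.261 sabins.
Net gain per m^2: Δα = 0.81 − 0.05 = 0.76.
Panel area = 63.261 / 0.76 = 83.2 m^2.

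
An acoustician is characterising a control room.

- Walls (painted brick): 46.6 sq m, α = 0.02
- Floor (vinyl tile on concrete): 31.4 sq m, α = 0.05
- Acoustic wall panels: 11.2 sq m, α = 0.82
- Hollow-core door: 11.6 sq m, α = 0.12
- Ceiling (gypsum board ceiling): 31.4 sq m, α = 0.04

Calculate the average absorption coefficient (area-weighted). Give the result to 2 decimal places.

0.11

S = Σ Sᵢ = 46.6 + 31.4 + 11.2 + 11.6 + 31.4 = 132.2 sq m.
Weighted sum Σ Sα = 14.334.
ᾱ = A/S = 0.11.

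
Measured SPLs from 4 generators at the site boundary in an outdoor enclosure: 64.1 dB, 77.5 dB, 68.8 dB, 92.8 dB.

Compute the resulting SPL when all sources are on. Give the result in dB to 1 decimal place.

92.9 dB

Σ 10^(Lᵢ/10) = 1.972e+09.
L_total = 10·log₁₀(1.972e+09) = 92.9 dB.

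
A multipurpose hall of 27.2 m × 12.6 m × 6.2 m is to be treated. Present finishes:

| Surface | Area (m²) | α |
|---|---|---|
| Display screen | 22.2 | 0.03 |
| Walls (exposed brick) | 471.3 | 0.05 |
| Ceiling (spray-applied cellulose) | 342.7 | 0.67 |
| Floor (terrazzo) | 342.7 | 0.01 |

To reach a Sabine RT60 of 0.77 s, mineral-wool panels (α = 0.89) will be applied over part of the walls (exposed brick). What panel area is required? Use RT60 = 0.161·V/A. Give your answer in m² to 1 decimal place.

222.6

Equivalent absorption area: A₁ = 22.2·0.03 + 471.3·0.05 + 342.7·0.67 + 342.7·0.01 = 257.267 m².
V = 2124.864 m³. Target absorption A₂ = 0.161 × 2124.864 / 0.77 = 444.290 sabins.
ΔA needed = 444.290 − 257.267 = 187.023 sabins.
Net gain per m²: Δα = 0.89 − 0.05 = 0.84.
Panel area = 187.023 / 0.84 = 222.6 m².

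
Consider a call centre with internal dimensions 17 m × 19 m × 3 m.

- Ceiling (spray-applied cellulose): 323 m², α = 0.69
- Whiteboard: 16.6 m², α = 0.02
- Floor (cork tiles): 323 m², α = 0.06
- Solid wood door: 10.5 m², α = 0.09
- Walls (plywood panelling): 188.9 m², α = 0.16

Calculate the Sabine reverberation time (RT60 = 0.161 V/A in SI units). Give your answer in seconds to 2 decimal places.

Equivalent absorption area: A = 323·0.69 + 16.6·0.02 + 323·0.06 + 10.5·0.09 + 188.9·0.16 = 273.751 m².
V = 17·19·3 = 969 m³.
RT60 = 0.161 · V / A = 0.161 × 969 / 273.751 = 0.57 s.

0.57 s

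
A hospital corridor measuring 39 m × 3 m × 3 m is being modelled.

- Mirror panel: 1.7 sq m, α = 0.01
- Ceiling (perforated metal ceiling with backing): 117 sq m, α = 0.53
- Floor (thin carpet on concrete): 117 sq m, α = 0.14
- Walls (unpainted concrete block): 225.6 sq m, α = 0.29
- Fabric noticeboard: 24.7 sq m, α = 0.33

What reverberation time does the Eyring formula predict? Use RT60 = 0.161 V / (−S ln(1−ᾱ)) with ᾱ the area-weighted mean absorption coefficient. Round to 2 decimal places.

Total surface area S = 1.7 + 117 + 117 + 225.6 + 24.7 = 486.0 sq m.
Σ(Sᵢαᵢ) = 1.7·0.01 + 117·0.53 + 117·0.14 + 225.6·0.29 + 24.7·0.33 = 151.982.
ᾱ = 151.982 / 486.0 = 0.3127.
Eyring denominator: −S ln(1−ᾱ) = 182.242.
V = 39 × 3 × 3 = 351 m³.
RT60 = 0.161 × 351 / 182.242 = 0.31 s.

0.31 s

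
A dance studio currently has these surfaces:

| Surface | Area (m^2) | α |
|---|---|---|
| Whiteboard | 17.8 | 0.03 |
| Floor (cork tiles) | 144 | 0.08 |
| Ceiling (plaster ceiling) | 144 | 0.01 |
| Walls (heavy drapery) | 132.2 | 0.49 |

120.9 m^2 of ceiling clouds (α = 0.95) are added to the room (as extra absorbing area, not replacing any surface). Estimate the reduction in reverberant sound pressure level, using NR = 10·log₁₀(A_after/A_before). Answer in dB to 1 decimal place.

Summing Sᵢαᵢ: 0.534 + 11.520 + 1.440 + 64.778 → A_before = 78.272 sabins.
Added absorption = 120.9 × 0.95 = 114.855 sabins.
New total A_after = 193.127 sabins.
NR = 10·log₁₀(193.127/78.272) = 3.9 dB.

3.9 dB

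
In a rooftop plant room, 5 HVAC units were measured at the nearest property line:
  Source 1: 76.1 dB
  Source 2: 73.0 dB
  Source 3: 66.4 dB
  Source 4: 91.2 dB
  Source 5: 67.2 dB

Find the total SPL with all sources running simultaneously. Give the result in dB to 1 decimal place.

Converting to relative power and adding: 10^(76.1/10) + 10^(73.0/10) + 10^(66.4/10) + 10^(91.2/10) + 10^(67.2/10) = 1.389e+09.
Combined level = 10 log₁₀(1.389e+09) = 91.4 dB.

91.4 dB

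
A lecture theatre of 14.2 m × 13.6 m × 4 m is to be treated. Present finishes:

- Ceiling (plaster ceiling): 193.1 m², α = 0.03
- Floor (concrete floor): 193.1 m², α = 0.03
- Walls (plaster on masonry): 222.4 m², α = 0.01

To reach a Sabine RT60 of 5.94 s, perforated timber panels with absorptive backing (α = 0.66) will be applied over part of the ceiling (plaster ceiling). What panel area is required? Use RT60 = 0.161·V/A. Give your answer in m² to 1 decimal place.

11.3

Total absorption A₁ = 193.1*0.03 + 193.1*0.03 + 222.4*0.01
  = 5.793 + 5.793 + 2.224 = 13.810 m² sabins.
Required A₂ = 0.161·772.48/5.94 = 20.938 sabins.
ΔA needed = 20.938 − 13.810 = 7.128 sabins.
Each m² of panel replacing the ceiling (plaster ceiling) adds (0.66 − 0.03) = 0.63 sabins.
Panel area = 7.128 / 0.63 = 11.3 m².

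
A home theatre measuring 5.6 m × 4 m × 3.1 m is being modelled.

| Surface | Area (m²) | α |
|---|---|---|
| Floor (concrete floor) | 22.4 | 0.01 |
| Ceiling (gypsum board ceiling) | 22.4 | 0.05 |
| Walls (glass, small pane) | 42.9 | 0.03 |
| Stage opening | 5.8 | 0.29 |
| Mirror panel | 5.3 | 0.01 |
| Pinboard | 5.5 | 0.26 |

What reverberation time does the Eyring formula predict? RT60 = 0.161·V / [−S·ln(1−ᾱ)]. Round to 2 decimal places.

1.87 s

S = Σ Sᵢ = 104.3 m².
Σ(Sᵢαᵢ) = 22.4×0.01 + 22.4×0.05 + 42.9×0.03 + 5.8×0.29 + 5.3×0.01 + 5.5×0.26 = 5.796.
Mean coefficient ᾱ = A/S = 0.0556.
−S·ln(1−ᾱ) = −104.3 × ln(1 − 0.0556) = 5.967.
V = 5.6 × 4 × 3.1 = 69.44 m³.
RT60 = 0.161 × 69.44 / 5.967 = 1.87 s.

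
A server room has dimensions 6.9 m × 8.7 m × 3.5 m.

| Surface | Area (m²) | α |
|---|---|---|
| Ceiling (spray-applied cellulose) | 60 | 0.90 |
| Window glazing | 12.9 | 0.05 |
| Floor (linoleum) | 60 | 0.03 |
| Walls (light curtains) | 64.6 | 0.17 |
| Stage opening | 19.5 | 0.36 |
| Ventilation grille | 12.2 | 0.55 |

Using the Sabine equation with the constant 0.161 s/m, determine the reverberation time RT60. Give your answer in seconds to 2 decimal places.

Total absorption A = 60×0.90 + 12.9×0.05 + 60×0.03 + 64.6×0.17 + 19.5×0.36 + 12.2×0.55
  = 54.000 + 0.645 + 1.800 + 10.982 + 7.020 + 6.710 = 81.157 m² sabins.
Volume V = 6.9 × 8.7 × 3.5 = 210.105 m³.
T = 0.161 V/A = 0.161·210.105/81.157 = 0.42 s.

0.42 sec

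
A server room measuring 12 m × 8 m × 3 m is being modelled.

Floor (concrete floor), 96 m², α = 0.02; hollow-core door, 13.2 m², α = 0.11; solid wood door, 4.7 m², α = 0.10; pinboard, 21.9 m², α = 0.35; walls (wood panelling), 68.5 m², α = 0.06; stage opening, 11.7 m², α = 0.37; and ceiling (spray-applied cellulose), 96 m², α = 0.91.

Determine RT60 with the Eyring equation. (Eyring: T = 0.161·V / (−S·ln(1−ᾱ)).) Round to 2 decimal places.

Total surface area S = 96 + 13.2 + 4.7 + 21.9 + 68.5 + 11.7 + 96 = 312.0 m².
Σ(Sᵢαᵢ) = 96·0.02 + 13.2·0.11 + 4.7·0.10 + 21.9·0.35 + 68.5·0.06 + 11.7·0.37 + 96·0.91 = 107.306.
Mean coefficient ᾱ = A/S = 0.3439.
−S·ln(1−ᾱ) = −312.0 × ln(1 − 0.3439) = 131.490.
V = 12 × 8 × 3 = 288 m³.
RT60 = 0.161 × 288 / 131.490 = 0.35 s.

0.35 seconds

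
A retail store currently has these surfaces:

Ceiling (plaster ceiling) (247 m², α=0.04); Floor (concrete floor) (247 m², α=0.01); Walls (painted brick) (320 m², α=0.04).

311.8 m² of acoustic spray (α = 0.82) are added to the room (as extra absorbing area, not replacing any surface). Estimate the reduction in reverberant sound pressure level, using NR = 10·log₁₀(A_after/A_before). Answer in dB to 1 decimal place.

10.5 dB

Total absorption A_before = 247×0.04 + 247×0.01 + 320×0.04
  = 9.880 + 2.470 + 12.800 = 25.150 m² sabins.
Added absorption = 311.8 × 0.82 = 255.676 sabins.
New total A_after = 280.826 sabins.
NR = 10·log₁₀(280.826/25.150) = 10.5 dB.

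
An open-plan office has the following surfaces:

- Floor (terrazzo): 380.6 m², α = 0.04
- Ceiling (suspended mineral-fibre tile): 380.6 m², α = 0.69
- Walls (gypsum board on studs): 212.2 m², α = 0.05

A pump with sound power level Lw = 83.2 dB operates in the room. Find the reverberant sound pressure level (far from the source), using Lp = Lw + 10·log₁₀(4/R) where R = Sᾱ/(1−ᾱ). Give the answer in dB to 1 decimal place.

63.1 dB

A = 288.448 sabins; S = 973.4 m².
ᾱ = 288.448/973.4 = 0.2963; R = Sᾱ/(1−ᾱ) = 288.448/(1−0.2963) = 409.902 m².
Lp = 83.2 + 10·log₁₀(4/409.902) = 83.2 + (-20.11) = 63.1 dB.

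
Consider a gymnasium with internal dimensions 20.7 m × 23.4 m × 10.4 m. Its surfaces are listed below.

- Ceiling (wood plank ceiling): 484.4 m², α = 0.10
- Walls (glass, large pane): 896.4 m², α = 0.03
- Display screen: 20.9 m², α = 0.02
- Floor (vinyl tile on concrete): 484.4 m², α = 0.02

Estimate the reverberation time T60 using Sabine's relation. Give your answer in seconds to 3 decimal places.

9.493 seconds

A = Σ Sᵢαᵢ = 484.4*0.10 + 896.4*0.03 + 20.9*0.02 + 484.4*0.02 = 85.438 sabins.
Room volume: 5037.552 m³.
T = 0.161 V/A = 0.161·5037.552/85.438 = 9.493 s.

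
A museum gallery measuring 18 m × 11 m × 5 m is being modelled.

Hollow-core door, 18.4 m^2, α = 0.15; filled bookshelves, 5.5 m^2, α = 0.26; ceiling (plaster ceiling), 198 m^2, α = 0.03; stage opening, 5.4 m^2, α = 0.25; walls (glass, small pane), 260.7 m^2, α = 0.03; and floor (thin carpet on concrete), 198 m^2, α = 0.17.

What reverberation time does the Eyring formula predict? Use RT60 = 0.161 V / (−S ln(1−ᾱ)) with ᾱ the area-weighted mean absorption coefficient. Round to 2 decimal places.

S = Σ Sᵢ = 686.0 m^2.
Absorption A = 18.4·0.15 + 5.5·0.26 + 198·0.03 + 5.4·0.25 + 260.7·0.03 + 198·0.17 = 52.961 sabins.
Mean coefficient ᾱ = A/S = 0.0772.
−S·ln(1−ᾱ) = −686.0 × ln(1 − 0.0772) = 55.115.
V = 18 × 11 × 5 = 990 m³.
T = 0.161·V/[−S·ln(1−ᾱ)] = 0.161·990/55.115 = 2.89 s.

2.89 seconds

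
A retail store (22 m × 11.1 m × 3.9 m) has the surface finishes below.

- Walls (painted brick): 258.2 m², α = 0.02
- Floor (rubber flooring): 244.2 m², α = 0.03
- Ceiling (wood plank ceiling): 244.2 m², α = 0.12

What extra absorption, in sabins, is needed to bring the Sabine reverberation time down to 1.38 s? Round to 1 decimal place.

69.3 sabins

Equivalent absorption area: A₁ = 258.2·0.02 + 244.2·0.03 + 244.2·0.12 = 41.794 m².
Target A₂ = 0.161·952.38/1.38 = 111.111 sabins (V = 952.38 m³).
Shortfall: 111.111 − 41.794 = 69.3 sabins.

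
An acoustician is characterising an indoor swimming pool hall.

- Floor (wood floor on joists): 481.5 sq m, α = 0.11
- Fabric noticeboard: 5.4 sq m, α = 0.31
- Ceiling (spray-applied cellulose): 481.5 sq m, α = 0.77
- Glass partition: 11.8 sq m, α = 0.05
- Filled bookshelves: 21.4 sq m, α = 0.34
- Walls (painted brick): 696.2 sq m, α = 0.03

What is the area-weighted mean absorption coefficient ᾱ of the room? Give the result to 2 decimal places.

0.27

Total surface area S = 1697.8 sq m.
Σ(Sᵢαᵢ) = 481.5*0.11 + 5.4*0.31 + 481.5*0.77 + 11.8*0.05 + 21.4*0.34 + 696.2*0.03 = 454.146.
ᾱ = A/S = 0.27.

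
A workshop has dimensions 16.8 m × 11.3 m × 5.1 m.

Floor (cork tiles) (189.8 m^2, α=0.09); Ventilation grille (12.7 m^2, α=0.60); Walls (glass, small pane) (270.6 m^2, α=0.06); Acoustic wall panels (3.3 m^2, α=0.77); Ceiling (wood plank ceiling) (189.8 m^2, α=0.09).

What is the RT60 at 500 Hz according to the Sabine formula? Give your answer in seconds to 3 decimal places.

2.574 seconds

Total absorption A = 189.8·0.09 + 12.7·0.60 + 270.6·0.06 + 3.3·0.77 + 189.8·0.09
  = 17.082 + 7.620 + 16.236 + 2.541 + 17.082 = 60.561 m^2 sabins.
Room volume: 968.184 m³.
T = 0.161 V/A = 0.161·968.184/60.561 = 2.574 s.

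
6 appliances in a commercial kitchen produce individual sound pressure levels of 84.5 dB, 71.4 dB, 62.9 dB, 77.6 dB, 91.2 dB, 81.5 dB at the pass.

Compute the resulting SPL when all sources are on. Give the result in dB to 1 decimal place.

92.6 dB

Σ 10^(Lᵢ/10) = 1.815e+09.
L_total = 10·log₁₀(1.815e+09) = 92.6 dB.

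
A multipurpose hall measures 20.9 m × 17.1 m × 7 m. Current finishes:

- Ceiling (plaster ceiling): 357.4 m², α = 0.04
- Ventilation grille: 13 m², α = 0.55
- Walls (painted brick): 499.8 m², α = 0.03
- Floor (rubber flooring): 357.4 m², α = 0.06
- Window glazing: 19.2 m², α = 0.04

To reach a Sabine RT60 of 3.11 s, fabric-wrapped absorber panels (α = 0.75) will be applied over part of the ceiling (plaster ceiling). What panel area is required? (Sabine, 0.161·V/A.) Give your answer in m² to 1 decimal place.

Equivalent absorption area: A₁ = 357.4·0.04 + 13·0.55 + 499.8·0.03 + 357.4·0.06 + 19.2·0.04 = 58.652 m².
V = 2501.73 m³. Target absorption A₂ = 0.161 × 2501.73 / 3.11 = 129.511 sabins.
ΔA needed = 129.511 − 58.652 = 70.859 sabins.
Each m² of panel replacing the ceiling (plaster ceiling) adds (0.75 − 0.04) = 0.71 sabins.
Area = ΔA/Δα = 70.859/0.71 = 99.8 m².

99.8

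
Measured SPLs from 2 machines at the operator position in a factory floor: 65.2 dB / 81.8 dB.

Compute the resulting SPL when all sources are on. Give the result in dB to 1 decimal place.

Sum in the linear (power) domain: Σ 10^(Lᵢ/10) = 10^(65.2/10) + 10^(81.8/10) = 1.547e+08.
Back to dB: 10·log₁₀ Σ = 81.9 dB.

81.9 dB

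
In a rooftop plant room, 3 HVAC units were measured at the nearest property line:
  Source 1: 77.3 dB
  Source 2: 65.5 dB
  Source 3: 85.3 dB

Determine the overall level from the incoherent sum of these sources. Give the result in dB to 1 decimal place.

86.0 dB

Converting to relative power and adding: 10^(77.3/10) + 10^(65.5/10) + 10^(85.3/10) = 3.961e+08.
Combined level = 10 log₁₀(3.961e+08) = 86.0 dB.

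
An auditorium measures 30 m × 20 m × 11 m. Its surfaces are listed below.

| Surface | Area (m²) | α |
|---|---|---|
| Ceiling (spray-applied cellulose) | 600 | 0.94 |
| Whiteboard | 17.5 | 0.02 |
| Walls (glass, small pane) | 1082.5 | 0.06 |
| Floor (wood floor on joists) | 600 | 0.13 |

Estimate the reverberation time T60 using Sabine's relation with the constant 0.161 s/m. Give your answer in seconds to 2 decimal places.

1.50 seconds

A = Σ Sᵢαᵢ = 600*0.94 + 17.5*0.02 + 1082.5*0.06 + 600*0.13 = 707.300 sabins.
Room volume: 6600 m³.
T = 0.161 V/A = 0.161·6600/707.300 = 1.50 s.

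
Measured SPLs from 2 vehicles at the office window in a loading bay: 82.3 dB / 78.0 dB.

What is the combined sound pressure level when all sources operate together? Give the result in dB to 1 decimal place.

Σ 10^(Lᵢ/10) = 2.329e+08.
L_total = 10·log₁₀(2.329e+08) = 83.7 dB.

83.7 dB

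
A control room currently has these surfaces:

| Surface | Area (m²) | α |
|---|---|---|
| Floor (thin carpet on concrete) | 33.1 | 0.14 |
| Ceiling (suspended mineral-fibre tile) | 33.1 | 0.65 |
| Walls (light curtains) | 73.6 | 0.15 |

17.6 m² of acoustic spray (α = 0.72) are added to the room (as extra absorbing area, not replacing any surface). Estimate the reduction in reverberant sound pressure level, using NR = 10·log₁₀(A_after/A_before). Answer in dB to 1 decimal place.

Total absorption A_before = 33.1*0.14 + 33.1*0.65 + 73.6*0.15
  = 4.634 + 21.515 + 11.040 = 37.189 m² sabins.
Added absorption = 17.6 × 0.72 = 12.672 sabins.
New total A_after = 49.861 sabins.
Reduction = 10 log₁₀(A_after/A_before) = 10 log₁₀(1.3407) = 1.3 dB.

1.3 dB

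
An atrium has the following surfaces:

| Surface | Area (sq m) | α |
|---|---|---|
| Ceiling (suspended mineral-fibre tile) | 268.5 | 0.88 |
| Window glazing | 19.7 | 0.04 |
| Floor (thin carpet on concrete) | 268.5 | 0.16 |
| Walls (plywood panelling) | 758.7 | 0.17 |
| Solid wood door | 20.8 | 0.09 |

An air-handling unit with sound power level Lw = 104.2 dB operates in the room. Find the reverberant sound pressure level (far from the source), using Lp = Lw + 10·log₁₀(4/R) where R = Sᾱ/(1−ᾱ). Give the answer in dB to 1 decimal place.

Σ(Sᵢαᵢ) = 268.5·0.88 + 19.7·0.04 + 268.5·0.16 + 758.7·0.17 + 20.8·0.09 = 410.879; total area S = 1336.2 sq m.
ᾱ = 0.3075, so room constant R = A/(1−ᾱ) = 593.327 sq m.
Lp = Lw + 10 log₁₀(4/R) = 104.2 -21.71 = 82.5 dB.

82.5 dB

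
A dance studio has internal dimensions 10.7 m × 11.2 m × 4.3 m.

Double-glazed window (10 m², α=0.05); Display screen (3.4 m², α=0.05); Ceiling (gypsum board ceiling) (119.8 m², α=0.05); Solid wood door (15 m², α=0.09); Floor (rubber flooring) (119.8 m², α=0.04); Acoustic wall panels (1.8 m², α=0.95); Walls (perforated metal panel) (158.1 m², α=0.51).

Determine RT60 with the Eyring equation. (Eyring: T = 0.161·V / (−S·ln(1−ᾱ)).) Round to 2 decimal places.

0.77 s

S = Σ Sᵢ = 427.9 m².
Absorption A = 10×0.05 + 3.4×0.05 + 119.8×0.05 + 15×0.09 + 119.8×0.04 + 1.8×0.95 + 158.1×0.51 = 95.143 sabins.
ᾱ = 95.143 / 427.9 = 0.2223.
Eyring denominator: −S ln(1−ᾱ) = 107.580.
V = 10.7 × 11.2 × 4.3 = 515.312 m³.
RT60 = 0.161 × 515.312 / 107.580 = 0.77 s.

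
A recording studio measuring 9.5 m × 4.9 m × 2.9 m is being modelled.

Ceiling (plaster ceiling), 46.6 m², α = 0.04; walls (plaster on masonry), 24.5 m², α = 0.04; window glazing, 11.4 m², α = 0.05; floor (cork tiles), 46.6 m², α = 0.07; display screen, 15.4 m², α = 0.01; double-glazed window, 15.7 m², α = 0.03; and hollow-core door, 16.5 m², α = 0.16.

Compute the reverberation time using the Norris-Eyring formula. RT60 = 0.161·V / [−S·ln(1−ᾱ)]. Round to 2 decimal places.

2.12 s

S = Σ Sᵢ = 176.7 m².
Absorption A = 46.6×0.04 + 24.5×0.04 + 11.4×0.05 + 46.6×0.07 + 15.4×0.01 + 15.7×0.03 + 16.5×0.16 = 9.941 sabins.
Mean coefficient ᾱ = A/S = 0.0563.
Eyring denominator: −S ln(1−ᾱ) = 10.239.
V = 9.5 × 4.9 × 2.9 = 134.995 m³.
T = 0.161·V/[−S·ln(1−ᾱ)] = 0.161·134.995/10.239 = 2.12 s.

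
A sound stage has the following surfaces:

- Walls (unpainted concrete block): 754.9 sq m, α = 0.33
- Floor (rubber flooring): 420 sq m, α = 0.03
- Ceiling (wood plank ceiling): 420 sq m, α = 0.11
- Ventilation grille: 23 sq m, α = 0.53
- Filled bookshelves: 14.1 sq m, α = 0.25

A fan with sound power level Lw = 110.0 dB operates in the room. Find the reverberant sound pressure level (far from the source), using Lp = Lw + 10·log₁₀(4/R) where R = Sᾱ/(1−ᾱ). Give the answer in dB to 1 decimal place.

90.0 dB

Σ(Sᵢαᵢ) = 754.9×0.33 + 420×0.03 + 420×0.11 + 23×0.53 + 14.1×0.25 = 323.632; total area S = 1632.0 sq m.
ᾱ = 323.632/1632.0 = 0.1983; R = Sᾱ/(1−ᾱ) = 323.632/(1−0.1983) = 403.682 sq m.
Lp = Lw + 10 log₁₀(4/R) = 110.0 -20.04 = 90.0 dB.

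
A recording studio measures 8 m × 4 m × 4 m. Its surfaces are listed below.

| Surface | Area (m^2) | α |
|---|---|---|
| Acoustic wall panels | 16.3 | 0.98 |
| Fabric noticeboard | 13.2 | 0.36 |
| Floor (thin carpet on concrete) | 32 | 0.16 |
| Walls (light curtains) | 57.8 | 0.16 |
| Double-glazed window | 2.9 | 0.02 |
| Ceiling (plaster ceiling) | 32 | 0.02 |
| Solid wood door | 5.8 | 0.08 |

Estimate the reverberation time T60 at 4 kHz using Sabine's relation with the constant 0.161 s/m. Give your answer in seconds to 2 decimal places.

A = Σ Sᵢαᵢ = 16.3·0.98 + 13.2·0.36 + 32·0.16 + 57.8·0.16 + 2.9·0.02 + 32·0.02 + 5.8·0.08 = 36.256 sabins.
V = 8·4·4 = 128 m³.
RT60 = 0.161 · V / A = 0.161 × 128 / 36.256 = 0.57 s.

0.57 s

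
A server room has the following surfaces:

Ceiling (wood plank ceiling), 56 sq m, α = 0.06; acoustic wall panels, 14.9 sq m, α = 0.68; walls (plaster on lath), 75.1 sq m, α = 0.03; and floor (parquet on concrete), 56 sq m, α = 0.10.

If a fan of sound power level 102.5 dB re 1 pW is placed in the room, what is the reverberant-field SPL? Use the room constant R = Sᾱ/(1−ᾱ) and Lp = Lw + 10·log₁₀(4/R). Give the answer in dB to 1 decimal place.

94.7 dB

A = 21.345 sabins; S = 202.0 sq m.
ᾱ = 21.345/202.0 = 0.1057; R = Sᾱ/(1−ᾱ) = 21.345/(1−0.1057) = 23.868 sq m.
Lp = 102.5 + 10·log₁₀(4/23.868) = 102.5 + (-7.76) = 94.7 dB.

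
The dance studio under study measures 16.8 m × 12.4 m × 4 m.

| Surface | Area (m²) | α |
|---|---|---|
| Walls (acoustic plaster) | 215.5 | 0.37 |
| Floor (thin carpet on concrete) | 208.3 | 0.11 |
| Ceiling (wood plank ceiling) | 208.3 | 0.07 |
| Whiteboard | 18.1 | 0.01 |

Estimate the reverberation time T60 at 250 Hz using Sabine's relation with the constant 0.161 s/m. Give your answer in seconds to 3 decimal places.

Total absorption A = 215.5×0.37 + 208.3×0.11 + 208.3×0.07 + 18.1×0.01
  = 79.735 + 22.913 + 14.581 + 0.181 = 117.410 m² sabins.
Volume V = 16.8 × 12.4 × 4 = 833.28 m³.
Sabine: RT60 = 0.161 × 833.28 / 117.410 = 1.143 s.

1.143 s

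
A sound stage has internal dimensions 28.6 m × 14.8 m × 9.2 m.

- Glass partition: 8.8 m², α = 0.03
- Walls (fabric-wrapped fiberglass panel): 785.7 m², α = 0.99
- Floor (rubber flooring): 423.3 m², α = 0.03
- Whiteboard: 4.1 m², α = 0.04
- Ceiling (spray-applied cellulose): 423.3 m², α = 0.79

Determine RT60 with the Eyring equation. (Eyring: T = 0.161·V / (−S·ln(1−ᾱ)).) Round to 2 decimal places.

0.33 sec

Total surface area S = 8.8 + 785.7 + 423.3 + 4.1 + 423.3 = 1645.2 m².
Absorption A = 8.8·0.03 + 785.7·0.99 + 423.3·0.03 + 4.1·0.04 + 423.3·0.79 = 1125.377 sabins.
ᾱ = 1125.377 / 1645.2 = 0.6840.
Eyring denominator: −S ln(1−ᾱ) = 1895.292.
V = 28.6 × 14.8 × 9.2 = 3894.176 m³.
T = 0.161·V/[−S·ln(1−ᾱ)] = 0.161·3894.176/1895.292 = 0.33 s.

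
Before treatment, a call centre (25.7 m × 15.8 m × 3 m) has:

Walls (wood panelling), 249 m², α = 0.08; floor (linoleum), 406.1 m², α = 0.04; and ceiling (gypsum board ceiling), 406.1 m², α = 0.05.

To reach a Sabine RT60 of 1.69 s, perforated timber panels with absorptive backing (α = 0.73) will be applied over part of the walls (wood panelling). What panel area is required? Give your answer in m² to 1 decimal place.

91.7

Total absorption A₁ = 249·0.08 + 406.1·0.04 + 406.1·0.05
  = 19.920 + 16.244 + 20.305 = 56.469 m² sabins.
Required A₂ = 0.161·1218.18/1.69 = 116.051 sabins.
Absorption to add: 116.051 − 56.469 = 59.582 sabins.
Net gain per m²: Δα = 0.73 − 0.08 = 0.65.
Area = ΔA/Δα = 59.582/0.65 = 91.7 m².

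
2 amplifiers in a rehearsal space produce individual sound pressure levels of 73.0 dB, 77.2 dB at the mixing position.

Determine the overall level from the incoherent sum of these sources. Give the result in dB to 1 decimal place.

78.6 dB

Σ 10^(Lᵢ/10) = 7.243e+07.
Back to dB: 10·log₁₀ Σ = 78.6 dB.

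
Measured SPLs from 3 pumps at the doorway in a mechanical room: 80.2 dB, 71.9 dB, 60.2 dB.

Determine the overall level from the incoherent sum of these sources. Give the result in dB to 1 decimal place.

80.8 dB

Sum in the linear (power) domain: Σ 10^(Lᵢ/10) = 10^(80.2/10) + 10^(71.9/10) + 10^(60.2/10) = 1.212e+08.
Back to dB: 10·log₁₀ Σ = 80.8 dB.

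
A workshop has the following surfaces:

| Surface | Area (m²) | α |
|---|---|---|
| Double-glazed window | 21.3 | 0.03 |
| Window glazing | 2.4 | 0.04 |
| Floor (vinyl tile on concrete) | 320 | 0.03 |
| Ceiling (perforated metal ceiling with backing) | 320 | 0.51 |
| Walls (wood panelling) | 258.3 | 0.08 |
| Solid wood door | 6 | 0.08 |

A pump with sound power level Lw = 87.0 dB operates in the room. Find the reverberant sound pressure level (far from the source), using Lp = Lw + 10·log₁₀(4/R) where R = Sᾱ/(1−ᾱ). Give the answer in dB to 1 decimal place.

69.1 dB

Σ(Sᵢαᵢ) = 21.3×0.03 + 2.4×0.04 + 320×0.03 + 320×0.51 + 258.3×0.08 + 6×0.08 = 194.679; total area S = 928.0 m².
ᾱ = 0.2098, so room constant R = A/(1−ᾱ) = 246.367 m².
Lp = 87.0 + 10·log₁₀(4/246.367) = 87.0 + (-17.90) = 69.1 dB.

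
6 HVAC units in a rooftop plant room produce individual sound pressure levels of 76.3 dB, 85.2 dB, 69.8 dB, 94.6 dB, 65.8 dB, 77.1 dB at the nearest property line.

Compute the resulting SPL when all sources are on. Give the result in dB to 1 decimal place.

Converting to relative power and adding: 10^(76.3/10) + 10^(85.2/10) + 10^(69.8/10) + 10^(94.6/10) + 10^(65.8/10) + 10^(77.1/10) = 3.322e+09.
Back to dB: 10·log₁₀ Σ = 95.2 dB.

95.2 dB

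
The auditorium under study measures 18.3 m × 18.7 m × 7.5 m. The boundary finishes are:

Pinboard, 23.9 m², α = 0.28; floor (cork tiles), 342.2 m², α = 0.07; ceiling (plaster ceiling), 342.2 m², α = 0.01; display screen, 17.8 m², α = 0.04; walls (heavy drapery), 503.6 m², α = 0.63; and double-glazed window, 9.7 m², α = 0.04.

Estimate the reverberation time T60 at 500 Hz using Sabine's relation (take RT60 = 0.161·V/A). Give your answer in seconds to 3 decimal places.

1.172 sec

A = Σ Sᵢαᵢ = 23.9·0.28 + 342.2·0.07 + 342.2·0.01 + 17.8·0.04 + 503.6·0.63 + 9.7·0.04 = 352.436 sabins.
V = 18.3·18.7·7.5 = 2566.575 m³.
Sabine: RT60 = 0.161 × 2566.575 / 352.436 = 1.172 s.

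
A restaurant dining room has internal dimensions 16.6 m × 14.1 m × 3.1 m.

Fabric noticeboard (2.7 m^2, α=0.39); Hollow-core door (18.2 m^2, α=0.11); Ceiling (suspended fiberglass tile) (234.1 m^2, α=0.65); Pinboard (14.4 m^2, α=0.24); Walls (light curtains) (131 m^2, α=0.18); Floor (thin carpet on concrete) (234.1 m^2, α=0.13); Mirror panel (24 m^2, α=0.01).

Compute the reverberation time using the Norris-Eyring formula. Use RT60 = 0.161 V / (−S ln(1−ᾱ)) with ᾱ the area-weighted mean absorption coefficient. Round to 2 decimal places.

0.45 s

Total surface area S = 2.7 + 18.2 + 234.1 + 14.4 + 131 + 234.1 + 24 = 658.5 m^2.
Σ(Sᵢαᵢ) = 2.7·0.39 + 18.2·0.11 + 234.1·0.65 + 14.4·0.24 + 131·0.18 + 234.1·0.13 + 24·0.01 = 212.929.
Mean coefficient ᾱ = A/S = 0.3234.
−S·ln(1−ᾱ) = −658.5 × ln(1 − 0.3234) = 257.260.
V = 16.6 × 14.1 × 3.1 = 725.586 m³.
RT60 = 0.161 × 725.586 / 257.260 = 0.45 s.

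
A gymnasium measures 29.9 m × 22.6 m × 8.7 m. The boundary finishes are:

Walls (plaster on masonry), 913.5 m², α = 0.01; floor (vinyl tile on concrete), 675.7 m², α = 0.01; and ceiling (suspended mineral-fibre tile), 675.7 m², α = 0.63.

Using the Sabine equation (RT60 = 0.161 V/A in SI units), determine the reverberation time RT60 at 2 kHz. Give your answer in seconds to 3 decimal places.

Equivalent absorption area: A = 913.5·0.01 + 675.7·0.01 + 675.7·0.63 = 441.583 m².
Room volume: 5878.938 m³.
T = 0.161 V/A = 0.161·5878.938/441.583 = 2.143 s.

2.143 s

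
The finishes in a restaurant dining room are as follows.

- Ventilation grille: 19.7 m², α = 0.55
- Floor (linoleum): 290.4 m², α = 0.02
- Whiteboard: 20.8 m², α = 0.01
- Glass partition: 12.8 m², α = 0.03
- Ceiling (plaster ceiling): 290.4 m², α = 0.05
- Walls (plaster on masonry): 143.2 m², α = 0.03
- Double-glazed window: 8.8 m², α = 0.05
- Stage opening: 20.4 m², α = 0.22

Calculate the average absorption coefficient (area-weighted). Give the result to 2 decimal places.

Total surface area S = 806.5 m².
Σ(Sᵢαᵢ) = 19.7·0.55 + 290.4·0.02 + 20.8·0.01 + 12.8·0.03 + 290.4·0.05 + 143.2·0.03 + 8.8·0.05 + 20.4·0.22 = 40.979.
ᾱ = A/S = 0.05.

0.05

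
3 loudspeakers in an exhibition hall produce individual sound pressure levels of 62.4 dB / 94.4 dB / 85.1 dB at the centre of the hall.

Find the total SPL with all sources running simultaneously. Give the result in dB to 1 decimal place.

Converting to relative power and adding: 10^(62.4/10) + 10^(94.4/10) + 10^(85.1/10) = 3.08e+09.
Back to dB: 10·log₁₀ Σ = 94.9 dB.

94.9 dB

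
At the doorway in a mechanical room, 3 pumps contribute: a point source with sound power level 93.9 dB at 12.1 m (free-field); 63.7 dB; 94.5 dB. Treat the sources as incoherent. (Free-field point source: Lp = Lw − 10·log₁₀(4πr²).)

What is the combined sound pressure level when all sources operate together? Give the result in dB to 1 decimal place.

Source at 12.1 m: Lp = 93.9 − 10·log₁₀(4π·12.1²) = 93.9 − 10·log₁₀(1839.842) = 61.3 dB.
Sum in the linear (power) domain: Σ 10^(Lᵢ/10) = 10^(61.3/10) + 10^(63.7/10) + 10^(94.5/10) = 2.822e+09.
Combined level = 10 log₁₀(2.822e+09) = 94.5 dB.

94.5 dB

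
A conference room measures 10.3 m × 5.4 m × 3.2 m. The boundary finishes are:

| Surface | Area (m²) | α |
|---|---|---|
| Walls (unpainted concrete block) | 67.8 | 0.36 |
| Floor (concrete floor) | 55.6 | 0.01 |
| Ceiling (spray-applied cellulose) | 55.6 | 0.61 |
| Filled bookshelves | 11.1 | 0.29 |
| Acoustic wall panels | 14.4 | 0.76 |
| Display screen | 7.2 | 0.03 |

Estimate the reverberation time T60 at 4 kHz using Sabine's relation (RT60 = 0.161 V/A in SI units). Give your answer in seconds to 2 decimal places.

Total absorption A = 67.8*0.36 + 55.6*0.01 + 55.6*0.61 + 11.1*0.29 + 14.4*0.76 + 7.2*0.03
  = 24.408 + 0.556 + 33.916 + 3.219 + 10.944 + 0.216 = 73.259 m² sabins.
Room volume: 177.984 m³.
Sabine: RT60 = 0.161 × 177.984 / 73.259 = 0.39 s.

0.39 sec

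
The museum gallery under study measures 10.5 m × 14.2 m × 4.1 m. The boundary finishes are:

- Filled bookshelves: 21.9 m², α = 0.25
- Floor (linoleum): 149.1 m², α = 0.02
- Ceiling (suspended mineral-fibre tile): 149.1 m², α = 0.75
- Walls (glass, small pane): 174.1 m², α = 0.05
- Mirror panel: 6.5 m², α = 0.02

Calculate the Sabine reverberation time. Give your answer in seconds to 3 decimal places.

0.762 sec

A = Σ Sᵢαᵢ = 21.9·0.25 + 149.1·0.02 + 149.1·0.75 + 174.1·0.05 + 6.5·0.02 = 129.117 sabins.
V = 10.5·14.2·4.1 = 611.31 m³.
Sabine: RT60 = 0.161 × 611.31 / 129.117 = 0.762 s.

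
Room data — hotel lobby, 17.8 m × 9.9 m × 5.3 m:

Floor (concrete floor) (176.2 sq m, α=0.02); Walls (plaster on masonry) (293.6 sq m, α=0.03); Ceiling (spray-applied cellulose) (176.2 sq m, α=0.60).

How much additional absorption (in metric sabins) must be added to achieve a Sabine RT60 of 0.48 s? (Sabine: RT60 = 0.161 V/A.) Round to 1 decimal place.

195.2 sabins

Summing Sᵢαᵢ: 3.524 + 8.808 + 105.720 → A₁ = 118.052 sabins.
Target A₂ = 0.161·933.966/0.48 = 313.268 sabins (V = 933.966 m³).
ΔA = A₂ − A₁ = 313.268 − 118.052 = 195.2 sabins.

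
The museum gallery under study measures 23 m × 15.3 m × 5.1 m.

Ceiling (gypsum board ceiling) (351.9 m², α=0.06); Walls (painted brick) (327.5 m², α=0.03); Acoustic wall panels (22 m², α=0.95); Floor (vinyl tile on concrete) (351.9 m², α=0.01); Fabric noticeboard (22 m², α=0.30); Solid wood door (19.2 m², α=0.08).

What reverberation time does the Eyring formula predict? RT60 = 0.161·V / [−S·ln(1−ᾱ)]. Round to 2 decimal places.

4.42 sec

Total surface area S = 351.9 + 327.5 + 22 + 351.9 + 22 + 19.2 = 1094.5 m².
Absorption A = 351.9×0.06 + 327.5×0.03 + 22×0.95 + 351.9×0.01 + 22×0.30 + 19.2×0.08 = 63.494 sabins.
Mean coefficient ᾱ = A/S = 0.0580.
Eyring denominator: −S ln(1−ᾱ) = 65.396.
V = 23 × 15.3 × 5.1 = 1794.69 m³.
RT60 = 0.161 × 1794.69 / 65.396 = 4.42 s.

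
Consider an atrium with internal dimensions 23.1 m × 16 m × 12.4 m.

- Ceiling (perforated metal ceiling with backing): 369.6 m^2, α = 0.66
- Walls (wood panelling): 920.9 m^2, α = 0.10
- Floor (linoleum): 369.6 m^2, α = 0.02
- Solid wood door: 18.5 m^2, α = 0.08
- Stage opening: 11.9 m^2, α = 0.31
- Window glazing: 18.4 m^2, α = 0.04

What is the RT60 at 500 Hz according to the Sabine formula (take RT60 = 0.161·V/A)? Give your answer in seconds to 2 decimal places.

Total absorption A = 369.6*0.66 + 920.9*0.10 + 369.6*0.02 + 18.5*0.08 + 11.9*0.31 + 18.4*0.04
  = 243.936 + 92.090 + 7.392 + 1.480 + 3.689 + 0.736 = 349.323 m^2 sabins.
Volume V = 23.1 × 16 × 12.4 = 4583.04 m³.
T = 0.161 V/A = 0.161·4583.04/349.323 = 2.11 s.

2.11 s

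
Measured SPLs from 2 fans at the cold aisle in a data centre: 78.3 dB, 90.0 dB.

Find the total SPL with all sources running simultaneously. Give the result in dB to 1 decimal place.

90.3 dB

Converting to relative power and adding: 10^(78.3/10) + 10^(90.0/10) = 1.068e+09.
L_total = 10·log₁₀(1.068e+09) = 90.3 dB.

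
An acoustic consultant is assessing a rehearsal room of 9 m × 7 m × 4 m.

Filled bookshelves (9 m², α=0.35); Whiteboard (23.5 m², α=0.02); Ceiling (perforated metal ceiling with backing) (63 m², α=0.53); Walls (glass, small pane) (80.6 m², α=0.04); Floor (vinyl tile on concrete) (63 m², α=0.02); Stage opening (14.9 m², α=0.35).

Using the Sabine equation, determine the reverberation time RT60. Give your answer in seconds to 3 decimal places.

Equivalent absorption area: A = 9*0.35 + 23.5*0.02 + 63*0.53 + 80.6*0.04 + 63*0.02 + 14.9*0.35 = 46.709 m².
V = 9·7·4 = 252 m³.
Sabine: RT60 = 0.161 × 252 / 46.709 = 0.869 s.

0.869 sec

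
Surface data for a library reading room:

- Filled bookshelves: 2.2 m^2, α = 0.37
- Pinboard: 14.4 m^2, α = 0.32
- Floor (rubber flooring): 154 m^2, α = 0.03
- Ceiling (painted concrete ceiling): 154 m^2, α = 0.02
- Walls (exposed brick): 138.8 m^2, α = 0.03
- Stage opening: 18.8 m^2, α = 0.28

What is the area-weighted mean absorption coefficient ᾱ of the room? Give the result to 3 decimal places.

0.047

S = Σ Sᵢ = 2.2 + 14.4 + 154 + 154 + 138.8 + 18.8 = 482.2 m^2.
A = 2.2*0.37 + 14.4*0.32 + 154*0.03 + 154*0.02 + 138.8*0.03 + 18.8*0.28 = 22.550 sabins.
ᾱ = A/S = 0.047.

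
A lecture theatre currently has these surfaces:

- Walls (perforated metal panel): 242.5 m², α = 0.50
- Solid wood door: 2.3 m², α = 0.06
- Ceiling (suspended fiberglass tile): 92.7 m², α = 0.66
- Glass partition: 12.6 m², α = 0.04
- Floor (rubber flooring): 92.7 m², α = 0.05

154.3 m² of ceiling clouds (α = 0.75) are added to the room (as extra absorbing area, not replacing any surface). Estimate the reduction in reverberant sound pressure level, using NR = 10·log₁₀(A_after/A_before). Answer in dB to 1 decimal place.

2.1 dB

Summing Sᵢαᵢ: 121.250 + 0.138 + 61.182 + 0.504 + 4.635 → A_before = 187.709 sabins.
Added absorption = 154.3 × 0.75 = 115.725 sabins.
A_after = 187.709 + 115.725 = 303.434 sabins.
NR = 10·log₁₀(303.434/187.709) = 2.1 dB.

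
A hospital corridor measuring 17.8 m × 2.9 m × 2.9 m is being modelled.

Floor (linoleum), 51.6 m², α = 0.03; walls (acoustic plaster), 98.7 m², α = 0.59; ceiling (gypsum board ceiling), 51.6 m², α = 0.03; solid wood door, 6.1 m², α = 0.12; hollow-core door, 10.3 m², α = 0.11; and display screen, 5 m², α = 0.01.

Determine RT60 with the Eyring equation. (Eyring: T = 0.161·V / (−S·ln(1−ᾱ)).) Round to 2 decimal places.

Total surface area S = 51.6 + 98.7 + 51.6 + 6.1 + 10.3 + 5 = 223.3 m².
Absorption A = 51.6·0.03 + 98.7·0.59 + 51.6·0.03 + 6.1·0.12 + 10.3·0.11 + 5·0.01 = 63.244 sabins.
ᾱ = 63.244 / 223.3 = 0.2832.
Eyring denominator: −S ln(1−ᾱ) = 74.350.
V = 17.8 × 2.9 × 2.9 = 149.698 m³.
T = 0.161·V/[−S·ln(1−ᾱ)] = 0.161·149.698/74.350 = 0.32 s.

0.32 s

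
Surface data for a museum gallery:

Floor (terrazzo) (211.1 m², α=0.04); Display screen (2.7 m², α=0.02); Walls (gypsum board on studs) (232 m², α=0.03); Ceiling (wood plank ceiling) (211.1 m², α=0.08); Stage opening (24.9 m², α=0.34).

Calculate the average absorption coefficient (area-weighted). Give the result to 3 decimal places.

S = Σ Sᵢ = 211.1 + 2.7 + 232 + 211.1 + 24.9 = 681.8 m².
Σ(Sᵢαᵢ) = 211.1×0.04 + 2.7×0.02 + 232×0.03 + 211.1×0.08 + 24.9×0.34 = 40.812.
ᾱ = 40.812 / 681.8 = 0.060.

0.060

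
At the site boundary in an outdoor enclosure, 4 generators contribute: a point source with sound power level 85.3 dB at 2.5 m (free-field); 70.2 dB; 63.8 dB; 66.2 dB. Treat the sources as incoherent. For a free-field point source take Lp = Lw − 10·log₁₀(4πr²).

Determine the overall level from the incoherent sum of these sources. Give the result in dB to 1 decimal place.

Source at 2.5 m: Lp = 85.3 − 10·log₁₀(4π·2.5²) = 85.3 − 10·log₁₀(78.540) = 66.3 dB.
Σ 10^(Lᵢ/10) = 2.13e+07.
Combined level = 10 log₁₀(2.13e+07) = 73.3 dB.

73.3 dB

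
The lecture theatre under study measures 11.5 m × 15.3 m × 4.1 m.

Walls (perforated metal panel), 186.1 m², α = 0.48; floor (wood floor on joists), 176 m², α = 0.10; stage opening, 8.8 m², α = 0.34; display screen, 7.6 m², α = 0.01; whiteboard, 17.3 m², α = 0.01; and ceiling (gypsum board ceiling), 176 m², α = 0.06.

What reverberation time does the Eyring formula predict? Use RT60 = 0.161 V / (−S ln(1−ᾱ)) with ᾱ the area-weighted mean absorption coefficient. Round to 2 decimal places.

0.86 seconds

S = Σ Sᵢ = 571.8 m².
Absorption A = 186.1×0.48 + 176×0.10 + 8.8×0.34 + 7.6×0.01 + 17.3×0.01 + 176×0.06 = 120.729 sabins.
ᾱ = 120.729 / 571.8 = 0.2111.
Eyring denominator: −S ln(1−ᾱ) = 135.583.
V = 11.5 × 15.3 × 4.1 = 721.395 m³.
RT60 = 0.161 × 721.395 / 135.583 = 0.86 s.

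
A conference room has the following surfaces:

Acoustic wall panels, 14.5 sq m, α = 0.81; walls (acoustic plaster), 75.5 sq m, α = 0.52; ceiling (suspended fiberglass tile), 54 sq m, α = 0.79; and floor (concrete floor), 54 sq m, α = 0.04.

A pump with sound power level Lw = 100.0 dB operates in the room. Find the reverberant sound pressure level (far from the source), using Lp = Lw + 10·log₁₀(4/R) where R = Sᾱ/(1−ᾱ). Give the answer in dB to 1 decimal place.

A = 95.825 sabins; S = 198.0 sq m.
ᾱ = 95.825/198.0 = 0.4840; R = Sᾱ/(1−ᾱ) = 95.825/(1−0.4840) = 185.707 sq m.
Lp = 100.0 + 10·log₁₀(4/185.707) = 100.0 + (-16.67) = 83.3 dB.

83.3 dB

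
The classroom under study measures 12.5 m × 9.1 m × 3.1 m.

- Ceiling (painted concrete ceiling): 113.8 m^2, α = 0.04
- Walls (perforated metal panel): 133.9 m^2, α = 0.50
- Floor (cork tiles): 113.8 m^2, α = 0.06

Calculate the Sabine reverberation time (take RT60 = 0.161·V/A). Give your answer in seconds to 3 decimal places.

Total absorption A = 113.8*0.04 + 133.9*0.50 + 113.8*0.06
  = 4.552 + 66.950 + 6.828 = 78.330 m^2 sabins.
V = 12.5·9.1·3.1 = 352.625 m³.
Sabine: RT60 = 0.161 × 352.625 / 78.330 = 0.725 s.

0.725 s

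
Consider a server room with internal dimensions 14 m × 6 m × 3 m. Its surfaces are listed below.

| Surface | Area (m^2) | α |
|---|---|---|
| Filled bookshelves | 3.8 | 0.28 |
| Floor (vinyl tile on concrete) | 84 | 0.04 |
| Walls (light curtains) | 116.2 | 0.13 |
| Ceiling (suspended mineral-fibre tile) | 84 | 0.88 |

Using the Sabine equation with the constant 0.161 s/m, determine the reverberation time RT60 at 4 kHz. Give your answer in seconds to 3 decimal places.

0.434 sec

Summing Sᵢαᵢ: 1.064 + 3.360 + 15.106 + 73.920 → A = 93.450 sabins.
Room volume: 252 m³.
T = 0.161 V/A = 0.161·252/93.450 = 0.434 s.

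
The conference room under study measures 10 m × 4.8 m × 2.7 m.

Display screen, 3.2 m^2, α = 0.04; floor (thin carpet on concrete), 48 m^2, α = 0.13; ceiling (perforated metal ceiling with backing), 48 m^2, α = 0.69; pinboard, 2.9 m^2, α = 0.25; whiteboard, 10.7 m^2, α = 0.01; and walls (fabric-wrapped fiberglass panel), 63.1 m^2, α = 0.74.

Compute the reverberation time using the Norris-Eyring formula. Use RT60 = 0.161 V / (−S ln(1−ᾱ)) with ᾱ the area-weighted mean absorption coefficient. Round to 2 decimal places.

0.17 s

Total surface area S = 3.2 + 48 + 48 + 2.9 + 10.7 + 63.1 = 175.9 m^2.
Σ(Sᵢαᵢ) = 3.2·0.04 + 48·0.13 + 48·0.69 + 2.9·0.25 + 10.7·0.01 + 63.1·0.74 = 87.014.
Mean coefficient ᾱ = A/S = 0.4947.
Eyring denominator: −S ln(1−ᾱ) = 120.070.
V = 10 × 4.8 × 2.7 = 129.6 m³.
RT60 = 0.161 × 129.6 / 120.070 = 0.17 s.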